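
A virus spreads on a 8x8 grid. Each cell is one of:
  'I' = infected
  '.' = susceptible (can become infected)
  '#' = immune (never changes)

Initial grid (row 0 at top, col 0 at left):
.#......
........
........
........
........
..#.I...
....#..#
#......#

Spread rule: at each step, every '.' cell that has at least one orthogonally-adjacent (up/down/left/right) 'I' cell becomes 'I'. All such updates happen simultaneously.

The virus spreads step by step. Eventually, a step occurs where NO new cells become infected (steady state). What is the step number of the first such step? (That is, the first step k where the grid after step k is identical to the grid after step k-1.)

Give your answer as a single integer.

Step 0 (initial): 1 infected
Step 1: +3 new -> 4 infected
Step 2: +6 new -> 10 infected
Step 3: +10 new -> 20 infected
Step 4: +11 new -> 31 infected
Step 5: +11 new -> 42 infected
Step 6: +8 new -> 50 infected
Step 7: +5 new -> 55 infected
Step 8: +2 new -> 57 infected
Step 9: +1 new -> 58 infected
Step 10: +0 new -> 58 infected

Answer: 10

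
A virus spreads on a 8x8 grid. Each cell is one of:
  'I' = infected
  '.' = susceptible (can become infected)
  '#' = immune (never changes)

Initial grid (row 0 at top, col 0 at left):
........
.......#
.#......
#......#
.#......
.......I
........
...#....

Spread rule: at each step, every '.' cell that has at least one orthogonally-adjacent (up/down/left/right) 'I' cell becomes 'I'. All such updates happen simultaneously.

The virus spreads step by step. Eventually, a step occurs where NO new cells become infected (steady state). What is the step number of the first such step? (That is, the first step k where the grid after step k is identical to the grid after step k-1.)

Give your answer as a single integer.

Answer: 13

Derivation:
Step 0 (initial): 1 infected
Step 1: +3 new -> 4 infected
Step 2: +4 new -> 8 infected
Step 3: +5 new -> 13 infected
Step 4: +6 new -> 19 infected
Step 5: +8 new -> 27 infected
Step 6: +7 new -> 34 infected
Step 7: +8 new -> 42 infected
Step 8: +7 new -> 49 infected
Step 9: +3 new -> 52 infected
Step 10: +2 new -> 54 infected
Step 11: +2 new -> 56 infected
Step 12: +2 new -> 58 infected
Step 13: +0 new -> 58 infected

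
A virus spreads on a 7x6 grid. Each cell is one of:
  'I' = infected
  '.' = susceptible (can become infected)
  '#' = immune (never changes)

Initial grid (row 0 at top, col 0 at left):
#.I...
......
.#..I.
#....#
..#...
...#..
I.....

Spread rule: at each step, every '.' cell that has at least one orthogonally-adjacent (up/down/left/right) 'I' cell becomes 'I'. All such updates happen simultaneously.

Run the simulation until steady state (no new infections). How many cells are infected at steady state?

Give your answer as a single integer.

Answer: 36

Derivation:
Step 0 (initial): 3 infected
Step 1: +9 new -> 12 infected
Step 2: +10 new -> 22 infected
Step 3: +9 new -> 31 infected
Step 4: +4 new -> 35 infected
Step 5: +1 new -> 36 infected
Step 6: +0 new -> 36 infected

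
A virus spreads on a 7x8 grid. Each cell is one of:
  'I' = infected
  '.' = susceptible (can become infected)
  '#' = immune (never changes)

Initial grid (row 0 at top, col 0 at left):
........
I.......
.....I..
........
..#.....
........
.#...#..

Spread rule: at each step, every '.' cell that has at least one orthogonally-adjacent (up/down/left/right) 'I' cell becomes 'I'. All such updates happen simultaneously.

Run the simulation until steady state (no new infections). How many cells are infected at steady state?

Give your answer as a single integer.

Step 0 (initial): 2 infected
Step 1: +7 new -> 9 infected
Step 2: +12 new -> 21 infected
Step 3: +13 new -> 34 infected
Step 4: +9 new -> 43 infected
Step 5: +6 new -> 49 infected
Step 6: +3 new -> 52 infected
Step 7: +1 new -> 53 infected
Step 8: +0 new -> 53 infected

Answer: 53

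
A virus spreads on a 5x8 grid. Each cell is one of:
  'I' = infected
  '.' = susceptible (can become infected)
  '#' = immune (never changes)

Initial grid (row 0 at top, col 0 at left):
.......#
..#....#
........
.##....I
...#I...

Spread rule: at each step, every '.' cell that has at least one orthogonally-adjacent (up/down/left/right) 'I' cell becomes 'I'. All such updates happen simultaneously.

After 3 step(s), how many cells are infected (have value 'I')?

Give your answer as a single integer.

Answer: 16

Derivation:
Step 0 (initial): 2 infected
Step 1: +5 new -> 7 infected
Step 2: +5 new -> 12 infected
Step 3: +4 new -> 16 infected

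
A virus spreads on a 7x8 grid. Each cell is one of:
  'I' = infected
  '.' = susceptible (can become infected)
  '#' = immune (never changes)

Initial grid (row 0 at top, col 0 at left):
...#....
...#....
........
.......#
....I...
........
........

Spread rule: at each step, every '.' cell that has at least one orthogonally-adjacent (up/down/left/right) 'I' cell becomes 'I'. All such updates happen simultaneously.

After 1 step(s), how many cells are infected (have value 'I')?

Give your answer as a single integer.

Answer: 5

Derivation:
Step 0 (initial): 1 infected
Step 1: +4 new -> 5 infected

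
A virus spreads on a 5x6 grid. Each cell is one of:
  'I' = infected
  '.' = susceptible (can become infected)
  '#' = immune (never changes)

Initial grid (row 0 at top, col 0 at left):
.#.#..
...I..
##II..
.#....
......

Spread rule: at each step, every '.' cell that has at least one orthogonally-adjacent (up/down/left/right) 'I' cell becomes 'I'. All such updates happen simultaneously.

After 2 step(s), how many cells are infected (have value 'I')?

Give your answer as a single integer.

Answer: 16

Derivation:
Step 0 (initial): 3 infected
Step 1: +5 new -> 8 infected
Step 2: +8 new -> 16 infected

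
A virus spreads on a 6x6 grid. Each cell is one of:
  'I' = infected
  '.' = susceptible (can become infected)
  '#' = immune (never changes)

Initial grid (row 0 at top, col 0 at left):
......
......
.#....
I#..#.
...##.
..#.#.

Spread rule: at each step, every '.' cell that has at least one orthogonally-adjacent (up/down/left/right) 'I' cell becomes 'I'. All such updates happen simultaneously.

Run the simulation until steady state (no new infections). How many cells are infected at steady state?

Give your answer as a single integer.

Answer: 28

Derivation:
Step 0 (initial): 1 infected
Step 1: +2 new -> 3 infected
Step 2: +3 new -> 6 infected
Step 3: +4 new -> 10 infected
Step 4: +3 new -> 13 infected
Step 5: +4 new -> 17 infected
Step 6: +3 new -> 20 infected
Step 7: +3 new -> 23 infected
Step 8: +2 new -> 25 infected
Step 9: +1 new -> 26 infected
Step 10: +1 new -> 27 infected
Step 11: +1 new -> 28 infected
Step 12: +0 new -> 28 infected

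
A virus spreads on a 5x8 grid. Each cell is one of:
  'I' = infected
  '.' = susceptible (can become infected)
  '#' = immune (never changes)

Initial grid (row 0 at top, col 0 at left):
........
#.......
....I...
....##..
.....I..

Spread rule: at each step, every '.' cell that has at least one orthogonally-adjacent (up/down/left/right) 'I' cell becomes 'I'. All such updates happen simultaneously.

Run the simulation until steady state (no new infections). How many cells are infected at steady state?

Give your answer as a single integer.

Step 0 (initial): 2 infected
Step 1: +5 new -> 7 infected
Step 2: +9 new -> 16 infected
Step 3: +9 new -> 25 infected
Step 4: +7 new -> 32 infected
Step 5: +4 new -> 36 infected
Step 6: +1 new -> 37 infected
Step 7: +0 new -> 37 infected

Answer: 37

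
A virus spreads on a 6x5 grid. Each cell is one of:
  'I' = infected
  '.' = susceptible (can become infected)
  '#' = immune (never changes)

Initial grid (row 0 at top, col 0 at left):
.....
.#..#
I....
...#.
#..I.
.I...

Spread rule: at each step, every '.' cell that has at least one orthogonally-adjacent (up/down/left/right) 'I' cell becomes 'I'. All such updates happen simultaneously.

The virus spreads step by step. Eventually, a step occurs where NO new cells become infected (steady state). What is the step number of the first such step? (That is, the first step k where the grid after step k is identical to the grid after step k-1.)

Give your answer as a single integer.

Answer: 7

Derivation:
Step 0 (initial): 3 infected
Step 1: +9 new -> 12 infected
Step 2: +6 new -> 18 infected
Step 3: +4 new -> 22 infected
Step 4: +2 new -> 24 infected
Step 5: +1 new -> 25 infected
Step 6: +1 new -> 26 infected
Step 7: +0 new -> 26 infected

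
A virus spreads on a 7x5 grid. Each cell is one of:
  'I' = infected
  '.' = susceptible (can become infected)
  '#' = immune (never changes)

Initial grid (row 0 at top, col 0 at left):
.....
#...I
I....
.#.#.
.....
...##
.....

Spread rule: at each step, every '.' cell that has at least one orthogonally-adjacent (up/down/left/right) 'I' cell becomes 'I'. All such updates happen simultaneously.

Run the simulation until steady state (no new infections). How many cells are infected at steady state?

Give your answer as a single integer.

Answer: 30

Derivation:
Step 0 (initial): 2 infected
Step 1: +5 new -> 7 infected
Step 2: +7 new -> 14 infected
Step 3: +6 new -> 20 infected
Step 4: +5 new -> 25 infected
Step 5: +2 new -> 27 infected
Step 6: +1 new -> 28 infected
Step 7: +1 new -> 29 infected
Step 8: +1 new -> 30 infected
Step 9: +0 new -> 30 infected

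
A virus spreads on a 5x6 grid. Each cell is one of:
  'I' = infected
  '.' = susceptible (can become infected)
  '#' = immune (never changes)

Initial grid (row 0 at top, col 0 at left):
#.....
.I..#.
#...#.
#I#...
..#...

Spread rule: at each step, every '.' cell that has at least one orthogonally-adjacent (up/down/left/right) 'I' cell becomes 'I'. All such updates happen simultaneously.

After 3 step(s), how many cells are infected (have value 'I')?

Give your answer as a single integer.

Step 0 (initial): 2 infected
Step 1: +5 new -> 7 infected
Step 2: +4 new -> 11 infected
Step 3: +2 new -> 13 infected

Answer: 13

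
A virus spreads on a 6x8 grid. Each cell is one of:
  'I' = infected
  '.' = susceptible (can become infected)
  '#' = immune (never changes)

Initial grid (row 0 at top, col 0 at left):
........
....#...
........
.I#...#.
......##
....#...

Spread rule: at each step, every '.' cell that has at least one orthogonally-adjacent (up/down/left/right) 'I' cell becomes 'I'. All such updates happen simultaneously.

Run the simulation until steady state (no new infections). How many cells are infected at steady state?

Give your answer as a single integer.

Step 0 (initial): 1 infected
Step 1: +3 new -> 4 infected
Step 2: +6 new -> 10 infected
Step 3: +7 new -> 17 infected
Step 4: +7 new -> 24 infected
Step 5: +4 new -> 28 infected
Step 6: +5 new -> 33 infected
Step 7: +4 new -> 37 infected
Step 8: +4 new -> 41 infected
Step 9: +1 new -> 42 infected
Step 10: +0 new -> 42 infected

Answer: 42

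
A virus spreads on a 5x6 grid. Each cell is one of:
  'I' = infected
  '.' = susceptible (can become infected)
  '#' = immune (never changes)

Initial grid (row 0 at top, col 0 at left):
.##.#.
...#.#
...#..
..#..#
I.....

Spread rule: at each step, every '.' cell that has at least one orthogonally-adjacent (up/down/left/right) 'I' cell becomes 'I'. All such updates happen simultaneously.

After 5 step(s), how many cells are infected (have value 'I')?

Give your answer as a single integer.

Answer: 17

Derivation:
Step 0 (initial): 1 infected
Step 1: +2 new -> 3 infected
Step 2: +3 new -> 6 infected
Step 3: +3 new -> 9 infected
Step 4: +5 new -> 14 infected
Step 5: +3 new -> 17 infected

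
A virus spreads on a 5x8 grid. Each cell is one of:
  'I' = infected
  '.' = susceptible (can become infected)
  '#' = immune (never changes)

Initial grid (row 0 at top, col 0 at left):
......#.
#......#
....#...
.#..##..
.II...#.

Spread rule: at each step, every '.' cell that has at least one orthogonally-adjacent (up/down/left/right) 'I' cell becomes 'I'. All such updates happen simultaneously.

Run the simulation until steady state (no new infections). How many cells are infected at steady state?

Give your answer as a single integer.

Answer: 31

Derivation:
Step 0 (initial): 2 infected
Step 1: +3 new -> 5 infected
Step 2: +4 new -> 9 infected
Step 3: +5 new -> 14 infected
Step 4: +3 new -> 17 infected
Step 5: +3 new -> 20 infected
Step 6: +3 new -> 23 infected
Step 7: +3 new -> 26 infected
Step 8: +1 new -> 27 infected
Step 9: +2 new -> 29 infected
Step 10: +1 new -> 30 infected
Step 11: +1 new -> 31 infected
Step 12: +0 new -> 31 infected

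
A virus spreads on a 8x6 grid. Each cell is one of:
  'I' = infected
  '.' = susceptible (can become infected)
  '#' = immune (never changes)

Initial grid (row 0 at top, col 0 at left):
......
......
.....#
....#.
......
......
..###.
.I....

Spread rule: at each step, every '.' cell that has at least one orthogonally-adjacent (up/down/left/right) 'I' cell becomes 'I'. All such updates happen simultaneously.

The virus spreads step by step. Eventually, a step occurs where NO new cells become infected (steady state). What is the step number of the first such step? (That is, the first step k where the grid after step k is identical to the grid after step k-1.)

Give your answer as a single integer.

Answer: 12

Derivation:
Step 0 (initial): 1 infected
Step 1: +3 new -> 4 infected
Step 2: +3 new -> 7 infected
Step 3: +4 new -> 11 infected
Step 4: +5 new -> 16 infected
Step 5: +6 new -> 22 infected
Step 6: +6 new -> 28 infected
Step 7: +5 new -> 33 infected
Step 8: +5 new -> 38 infected
Step 9: +2 new -> 40 infected
Step 10: +2 new -> 42 infected
Step 11: +1 new -> 43 infected
Step 12: +0 new -> 43 infected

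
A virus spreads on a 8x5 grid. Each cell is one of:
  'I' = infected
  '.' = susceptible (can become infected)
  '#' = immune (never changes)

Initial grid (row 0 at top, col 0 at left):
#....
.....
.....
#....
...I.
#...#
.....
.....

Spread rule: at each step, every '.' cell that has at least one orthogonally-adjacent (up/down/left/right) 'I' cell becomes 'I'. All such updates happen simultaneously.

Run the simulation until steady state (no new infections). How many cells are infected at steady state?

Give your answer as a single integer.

Answer: 36

Derivation:
Step 0 (initial): 1 infected
Step 1: +4 new -> 5 infected
Step 2: +6 new -> 11 infected
Step 3: +9 new -> 20 infected
Step 4: +7 new -> 27 infected
Step 5: +6 new -> 33 infected
Step 6: +3 new -> 36 infected
Step 7: +0 new -> 36 infected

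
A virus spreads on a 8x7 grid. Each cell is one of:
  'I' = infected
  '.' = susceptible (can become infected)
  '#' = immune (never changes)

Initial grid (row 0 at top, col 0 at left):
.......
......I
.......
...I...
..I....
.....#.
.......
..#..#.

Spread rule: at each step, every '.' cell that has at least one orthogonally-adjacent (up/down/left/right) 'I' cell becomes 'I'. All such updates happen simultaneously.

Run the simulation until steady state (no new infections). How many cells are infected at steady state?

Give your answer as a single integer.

Step 0 (initial): 3 infected
Step 1: +9 new -> 12 infected
Step 2: +14 new -> 26 infected
Step 3: +11 new -> 37 infected
Step 4: +8 new -> 45 infected
Step 5: +6 new -> 51 infected
Step 6: +2 new -> 53 infected
Step 7: +0 new -> 53 infected

Answer: 53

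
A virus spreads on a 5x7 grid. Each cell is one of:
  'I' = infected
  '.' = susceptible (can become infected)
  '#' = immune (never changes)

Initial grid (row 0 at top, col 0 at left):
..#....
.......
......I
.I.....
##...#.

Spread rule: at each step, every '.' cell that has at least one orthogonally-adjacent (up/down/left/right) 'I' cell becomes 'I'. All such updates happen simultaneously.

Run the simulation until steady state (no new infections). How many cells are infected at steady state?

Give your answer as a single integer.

Answer: 31

Derivation:
Step 0 (initial): 2 infected
Step 1: +6 new -> 8 infected
Step 2: +10 new -> 18 infected
Step 3: +8 new -> 26 infected
Step 4: +4 new -> 30 infected
Step 5: +1 new -> 31 infected
Step 6: +0 new -> 31 infected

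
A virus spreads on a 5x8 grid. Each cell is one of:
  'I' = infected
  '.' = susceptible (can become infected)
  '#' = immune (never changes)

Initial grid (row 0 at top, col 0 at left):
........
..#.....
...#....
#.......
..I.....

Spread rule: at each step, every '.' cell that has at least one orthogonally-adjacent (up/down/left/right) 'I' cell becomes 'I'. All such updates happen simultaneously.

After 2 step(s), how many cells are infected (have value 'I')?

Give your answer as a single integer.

Step 0 (initial): 1 infected
Step 1: +3 new -> 4 infected
Step 2: +5 new -> 9 infected

Answer: 9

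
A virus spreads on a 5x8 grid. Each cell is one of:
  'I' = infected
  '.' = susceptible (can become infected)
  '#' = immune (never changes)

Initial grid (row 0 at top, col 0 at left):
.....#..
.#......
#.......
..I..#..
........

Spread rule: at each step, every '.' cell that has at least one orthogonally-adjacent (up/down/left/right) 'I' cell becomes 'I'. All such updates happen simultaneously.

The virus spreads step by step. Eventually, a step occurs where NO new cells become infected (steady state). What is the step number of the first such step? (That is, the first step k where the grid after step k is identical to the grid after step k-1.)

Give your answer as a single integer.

Answer: 9

Derivation:
Step 0 (initial): 1 infected
Step 1: +4 new -> 5 infected
Step 2: +7 new -> 12 infected
Step 3: +5 new -> 17 infected
Step 4: +5 new -> 22 infected
Step 5: +5 new -> 27 infected
Step 6: +5 new -> 32 infected
Step 7: +3 new -> 35 infected
Step 8: +1 new -> 36 infected
Step 9: +0 new -> 36 infected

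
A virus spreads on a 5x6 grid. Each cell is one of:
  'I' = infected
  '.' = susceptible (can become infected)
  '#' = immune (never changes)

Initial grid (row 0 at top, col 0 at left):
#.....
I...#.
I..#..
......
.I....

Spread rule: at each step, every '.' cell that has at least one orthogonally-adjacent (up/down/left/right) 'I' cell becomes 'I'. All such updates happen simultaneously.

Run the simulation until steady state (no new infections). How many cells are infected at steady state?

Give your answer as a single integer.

Answer: 27

Derivation:
Step 0 (initial): 3 infected
Step 1: +6 new -> 9 infected
Step 2: +5 new -> 14 infected
Step 3: +4 new -> 18 infected
Step 4: +3 new -> 21 infected
Step 5: +3 new -> 24 infected
Step 6: +2 new -> 26 infected
Step 7: +1 new -> 27 infected
Step 8: +0 new -> 27 infected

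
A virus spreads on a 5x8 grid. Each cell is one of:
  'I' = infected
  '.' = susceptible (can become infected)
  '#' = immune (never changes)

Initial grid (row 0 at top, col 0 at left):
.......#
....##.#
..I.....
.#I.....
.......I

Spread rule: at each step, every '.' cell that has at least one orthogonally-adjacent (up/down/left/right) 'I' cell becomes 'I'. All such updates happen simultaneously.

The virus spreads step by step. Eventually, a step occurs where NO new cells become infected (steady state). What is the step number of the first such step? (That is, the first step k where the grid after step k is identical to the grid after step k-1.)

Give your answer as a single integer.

Answer: 6

Derivation:
Step 0 (initial): 3 infected
Step 1: +7 new -> 10 infected
Step 2: +11 new -> 21 infected
Step 3: +9 new -> 30 infected
Step 4: +3 new -> 33 infected
Step 5: +2 new -> 35 infected
Step 6: +0 new -> 35 infected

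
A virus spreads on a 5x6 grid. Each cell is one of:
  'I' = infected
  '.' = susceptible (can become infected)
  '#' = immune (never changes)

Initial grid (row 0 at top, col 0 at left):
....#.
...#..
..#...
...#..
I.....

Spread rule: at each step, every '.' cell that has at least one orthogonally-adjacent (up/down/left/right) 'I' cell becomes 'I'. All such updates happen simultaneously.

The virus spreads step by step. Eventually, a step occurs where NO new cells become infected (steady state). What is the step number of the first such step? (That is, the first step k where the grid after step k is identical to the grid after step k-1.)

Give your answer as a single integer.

Step 0 (initial): 1 infected
Step 1: +2 new -> 3 infected
Step 2: +3 new -> 6 infected
Step 3: +4 new -> 10 infected
Step 4: +3 new -> 13 infected
Step 5: +4 new -> 17 infected
Step 6: +3 new -> 20 infected
Step 7: +4 new -> 24 infected
Step 8: +1 new -> 25 infected
Step 9: +1 new -> 26 infected
Step 10: +0 new -> 26 infected

Answer: 10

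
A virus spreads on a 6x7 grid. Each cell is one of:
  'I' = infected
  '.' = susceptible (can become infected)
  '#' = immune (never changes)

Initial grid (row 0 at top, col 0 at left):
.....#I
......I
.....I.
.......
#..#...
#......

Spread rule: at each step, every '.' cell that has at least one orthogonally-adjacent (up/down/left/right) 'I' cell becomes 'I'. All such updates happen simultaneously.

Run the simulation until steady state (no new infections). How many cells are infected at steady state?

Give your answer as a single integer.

Step 0 (initial): 3 infected
Step 1: +4 new -> 7 infected
Step 2: +5 new -> 12 infected
Step 3: +7 new -> 19 infected
Step 4: +6 new -> 25 infected
Step 5: +6 new -> 31 infected
Step 6: +5 new -> 36 infected
Step 7: +2 new -> 38 infected
Step 8: +0 new -> 38 infected

Answer: 38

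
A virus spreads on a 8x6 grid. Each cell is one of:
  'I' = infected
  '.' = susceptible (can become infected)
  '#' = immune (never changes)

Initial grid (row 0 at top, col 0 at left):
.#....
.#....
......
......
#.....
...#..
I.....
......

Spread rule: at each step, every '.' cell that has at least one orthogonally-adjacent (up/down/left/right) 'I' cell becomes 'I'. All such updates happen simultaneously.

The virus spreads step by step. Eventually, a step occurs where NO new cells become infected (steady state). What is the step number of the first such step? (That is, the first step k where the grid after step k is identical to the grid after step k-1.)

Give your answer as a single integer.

Step 0 (initial): 1 infected
Step 1: +3 new -> 4 infected
Step 2: +3 new -> 7 infected
Step 3: +4 new -> 11 infected
Step 4: +4 new -> 15 infected
Step 5: +7 new -> 22 infected
Step 6: +6 new -> 28 infected
Step 7: +5 new -> 33 infected
Step 8: +5 new -> 38 infected
Step 9: +3 new -> 41 infected
Step 10: +2 new -> 43 infected
Step 11: +1 new -> 44 infected
Step 12: +0 new -> 44 infected

Answer: 12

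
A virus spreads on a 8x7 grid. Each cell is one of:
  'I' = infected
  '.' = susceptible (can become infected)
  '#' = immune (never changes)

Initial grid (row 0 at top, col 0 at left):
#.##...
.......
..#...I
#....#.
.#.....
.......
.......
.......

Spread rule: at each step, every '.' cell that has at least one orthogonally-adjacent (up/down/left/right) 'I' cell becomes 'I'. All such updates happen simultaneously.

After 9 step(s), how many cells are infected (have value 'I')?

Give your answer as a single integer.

Step 0 (initial): 1 infected
Step 1: +3 new -> 4 infected
Step 2: +4 new -> 8 infected
Step 3: +6 new -> 14 infected
Step 4: +6 new -> 20 infected
Step 5: +6 new -> 26 infected
Step 6: +6 new -> 32 infected
Step 7: +6 new -> 38 infected
Step 8: +4 new -> 42 infected
Step 9: +3 new -> 45 infected

Answer: 45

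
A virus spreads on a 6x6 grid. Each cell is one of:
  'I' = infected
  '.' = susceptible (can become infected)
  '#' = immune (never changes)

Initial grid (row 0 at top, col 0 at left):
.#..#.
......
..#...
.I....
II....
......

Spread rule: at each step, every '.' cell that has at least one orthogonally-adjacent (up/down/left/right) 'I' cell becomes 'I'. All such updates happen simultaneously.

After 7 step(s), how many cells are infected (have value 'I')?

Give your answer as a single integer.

Answer: 33

Derivation:
Step 0 (initial): 3 infected
Step 1: +6 new -> 9 infected
Step 2: +5 new -> 14 infected
Step 3: +6 new -> 20 infected
Step 4: +7 new -> 27 infected
Step 5: +4 new -> 31 infected
Step 6: +1 new -> 32 infected
Step 7: +1 new -> 33 infected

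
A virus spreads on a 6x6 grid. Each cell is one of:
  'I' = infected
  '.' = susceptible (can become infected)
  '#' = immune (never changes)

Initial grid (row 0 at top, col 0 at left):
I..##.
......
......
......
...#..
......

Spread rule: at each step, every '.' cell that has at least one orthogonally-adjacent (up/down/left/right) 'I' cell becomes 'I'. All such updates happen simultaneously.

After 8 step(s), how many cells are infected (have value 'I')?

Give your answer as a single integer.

Step 0 (initial): 1 infected
Step 1: +2 new -> 3 infected
Step 2: +3 new -> 6 infected
Step 3: +3 new -> 9 infected
Step 4: +4 new -> 13 infected
Step 5: +5 new -> 18 infected
Step 6: +5 new -> 23 infected
Step 7: +4 new -> 27 infected
Step 8: +3 new -> 30 infected

Answer: 30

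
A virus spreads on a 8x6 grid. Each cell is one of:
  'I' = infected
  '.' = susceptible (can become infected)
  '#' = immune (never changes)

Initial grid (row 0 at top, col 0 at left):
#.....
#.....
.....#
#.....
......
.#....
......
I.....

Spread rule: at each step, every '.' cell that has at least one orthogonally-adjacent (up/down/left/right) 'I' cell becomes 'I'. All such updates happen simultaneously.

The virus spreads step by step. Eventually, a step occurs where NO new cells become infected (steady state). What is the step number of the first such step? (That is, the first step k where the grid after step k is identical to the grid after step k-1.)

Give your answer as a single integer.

Step 0 (initial): 1 infected
Step 1: +2 new -> 3 infected
Step 2: +3 new -> 6 infected
Step 3: +3 new -> 9 infected
Step 4: +4 new -> 13 infected
Step 5: +5 new -> 18 infected
Step 6: +5 new -> 23 infected
Step 7: +6 new -> 29 infected
Step 8: +5 new -> 34 infected
Step 9: +4 new -> 38 infected
Step 10: +2 new -> 40 infected
Step 11: +2 new -> 42 infected
Step 12: +1 new -> 43 infected
Step 13: +0 new -> 43 infected

Answer: 13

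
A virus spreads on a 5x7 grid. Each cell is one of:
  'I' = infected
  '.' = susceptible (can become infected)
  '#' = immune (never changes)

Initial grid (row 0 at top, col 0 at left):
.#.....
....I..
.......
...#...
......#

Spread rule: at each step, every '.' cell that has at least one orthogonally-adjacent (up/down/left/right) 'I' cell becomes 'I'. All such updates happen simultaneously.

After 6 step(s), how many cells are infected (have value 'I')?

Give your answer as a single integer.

Answer: 31

Derivation:
Step 0 (initial): 1 infected
Step 1: +4 new -> 5 infected
Step 2: +7 new -> 12 infected
Step 3: +7 new -> 19 infected
Step 4: +6 new -> 25 infected
Step 5: +4 new -> 29 infected
Step 6: +2 new -> 31 infected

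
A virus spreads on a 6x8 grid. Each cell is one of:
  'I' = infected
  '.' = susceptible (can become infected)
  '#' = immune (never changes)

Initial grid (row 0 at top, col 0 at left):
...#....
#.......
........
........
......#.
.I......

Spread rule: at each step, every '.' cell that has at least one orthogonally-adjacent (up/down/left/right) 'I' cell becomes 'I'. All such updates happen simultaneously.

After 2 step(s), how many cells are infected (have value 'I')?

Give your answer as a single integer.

Step 0 (initial): 1 infected
Step 1: +3 new -> 4 infected
Step 2: +4 new -> 8 infected

Answer: 8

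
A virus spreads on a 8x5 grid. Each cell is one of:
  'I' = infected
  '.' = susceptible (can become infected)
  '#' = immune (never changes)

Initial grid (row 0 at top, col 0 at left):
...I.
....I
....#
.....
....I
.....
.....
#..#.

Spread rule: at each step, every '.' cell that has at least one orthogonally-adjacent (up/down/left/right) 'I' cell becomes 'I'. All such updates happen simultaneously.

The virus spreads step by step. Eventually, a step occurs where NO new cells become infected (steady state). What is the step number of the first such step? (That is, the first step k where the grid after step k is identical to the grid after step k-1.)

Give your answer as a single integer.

Step 0 (initial): 3 infected
Step 1: +6 new -> 9 infected
Step 2: +7 new -> 16 infected
Step 3: +8 new -> 24 infected
Step 4: +6 new -> 30 infected
Step 5: +5 new -> 35 infected
Step 6: +2 new -> 37 infected
Step 7: +0 new -> 37 infected

Answer: 7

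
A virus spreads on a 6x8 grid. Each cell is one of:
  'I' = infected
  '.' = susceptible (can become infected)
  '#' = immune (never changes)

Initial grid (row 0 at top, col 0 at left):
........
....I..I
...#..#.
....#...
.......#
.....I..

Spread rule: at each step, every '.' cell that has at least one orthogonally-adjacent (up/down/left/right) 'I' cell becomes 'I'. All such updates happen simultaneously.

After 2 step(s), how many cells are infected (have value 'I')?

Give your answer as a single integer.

Step 0 (initial): 3 infected
Step 1: +10 new -> 13 infected
Step 2: +11 new -> 24 infected

Answer: 24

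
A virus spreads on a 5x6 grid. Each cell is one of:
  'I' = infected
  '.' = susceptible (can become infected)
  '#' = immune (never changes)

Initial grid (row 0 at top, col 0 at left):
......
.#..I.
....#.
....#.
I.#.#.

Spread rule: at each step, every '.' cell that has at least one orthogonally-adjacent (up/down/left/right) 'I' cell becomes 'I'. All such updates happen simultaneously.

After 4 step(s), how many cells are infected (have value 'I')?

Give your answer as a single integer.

Answer: 25

Derivation:
Step 0 (initial): 2 infected
Step 1: +5 new -> 7 infected
Step 2: +7 new -> 14 infected
Step 3: +7 new -> 21 infected
Step 4: +4 new -> 25 infected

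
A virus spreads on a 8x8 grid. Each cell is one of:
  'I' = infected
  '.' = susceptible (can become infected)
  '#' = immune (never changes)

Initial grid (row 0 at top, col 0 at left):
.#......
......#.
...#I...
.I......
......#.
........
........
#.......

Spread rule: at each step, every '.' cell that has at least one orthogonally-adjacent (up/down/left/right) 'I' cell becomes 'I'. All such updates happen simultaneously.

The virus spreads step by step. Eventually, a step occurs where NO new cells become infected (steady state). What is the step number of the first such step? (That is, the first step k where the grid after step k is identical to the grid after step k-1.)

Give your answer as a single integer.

Step 0 (initial): 2 infected
Step 1: +7 new -> 9 infected
Step 2: +13 new -> 22 infected
Step 3: +12 new -> 34 infected
Step 4: +11 new -> 45 infected
Step 5: +7 new -> 52 infected
Step 6: +4 new -> 56 infected
Step 7: +2 new -> 58 infected
Step 8: +1 new -> 59 infected
Step 9: +0 new -> 59 infected

Answer: 9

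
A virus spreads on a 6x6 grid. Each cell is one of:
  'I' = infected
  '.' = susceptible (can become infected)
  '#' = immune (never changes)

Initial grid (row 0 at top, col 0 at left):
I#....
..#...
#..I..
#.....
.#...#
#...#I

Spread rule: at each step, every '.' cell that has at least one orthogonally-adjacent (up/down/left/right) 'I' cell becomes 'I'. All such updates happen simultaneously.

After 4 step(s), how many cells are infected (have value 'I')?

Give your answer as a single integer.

Answer: 26

Derivation:
Step 0 (initial): 3 infected
Step 1: +5 new -> 8 infected
Step 2: +8 new -> 16 infected
Step 3: +8 new -> 24 infected
Step 4: +2 new -> 26 infected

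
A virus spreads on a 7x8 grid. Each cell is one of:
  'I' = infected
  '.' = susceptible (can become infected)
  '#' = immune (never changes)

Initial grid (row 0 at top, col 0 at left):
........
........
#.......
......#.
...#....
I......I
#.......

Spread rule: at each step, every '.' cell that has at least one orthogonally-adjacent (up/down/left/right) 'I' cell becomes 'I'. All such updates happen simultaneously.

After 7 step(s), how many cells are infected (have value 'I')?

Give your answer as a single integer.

Answer: 50

Derivation:
Step 0 (initial): 2 infected
Step 1: +5 new -> 7 infected
Step 2: +8 new -> 15 infected
Step 3: +8 new -> 23 infected
Step 4: +8 new -> 31 infected
Step 5: +7 new -> 38 infected
Step 6: +7 new -> 45 infected
Step 7: +5 new -> 50 infected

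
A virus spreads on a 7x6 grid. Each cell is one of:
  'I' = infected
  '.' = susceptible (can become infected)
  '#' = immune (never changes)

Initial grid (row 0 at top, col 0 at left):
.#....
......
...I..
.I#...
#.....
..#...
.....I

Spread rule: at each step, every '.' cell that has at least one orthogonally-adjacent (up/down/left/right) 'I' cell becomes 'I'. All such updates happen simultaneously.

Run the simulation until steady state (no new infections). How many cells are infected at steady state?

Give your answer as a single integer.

Answer: 38

Derivation:
Step 0 (initial): 3 infected
Step 1: +9 new -> 12 infected
Step 2: +13 new -> 25 infected
Step 3: +10 new -> 35 infected
Step 4: +3 new -> 38 infected
Step 5: +0 new -> 38 infected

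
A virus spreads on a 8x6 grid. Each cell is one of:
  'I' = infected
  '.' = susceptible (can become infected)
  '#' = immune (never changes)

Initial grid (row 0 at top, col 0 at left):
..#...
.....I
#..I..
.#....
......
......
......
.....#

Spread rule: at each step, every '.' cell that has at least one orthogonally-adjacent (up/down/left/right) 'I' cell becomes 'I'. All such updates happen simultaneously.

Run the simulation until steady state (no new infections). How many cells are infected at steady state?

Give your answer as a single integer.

Answer: 44

Derivation:
Step 0 (initial): 2 infected
Step 1: +7 new -> 9 infected
Step 2: +8 new -> 17 infected
Step 3: +5 new -> 22 infected
Step 4: +7 new -> 29 infected
Step 5: +7 new -> 36 infected
Step 6: +5 new -> 41 infected
Step 7: +2 new -> 43 infected
Step 8: +1 new -> 44 infected
Step 9: +0 new -> 44 infected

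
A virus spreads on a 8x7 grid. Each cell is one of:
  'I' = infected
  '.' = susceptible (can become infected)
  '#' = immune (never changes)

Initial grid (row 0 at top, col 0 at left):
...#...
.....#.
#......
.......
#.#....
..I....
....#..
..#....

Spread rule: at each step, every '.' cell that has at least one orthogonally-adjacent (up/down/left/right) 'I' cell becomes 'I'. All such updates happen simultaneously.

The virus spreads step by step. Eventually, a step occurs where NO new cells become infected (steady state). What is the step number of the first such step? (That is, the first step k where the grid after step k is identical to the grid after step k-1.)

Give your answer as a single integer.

Answer: 10

Derivation:
Step 0 (initial): 1 infected
Step 1: +3 new -> 4 infected
Step 2: +6 new -> 10 infected
Step 3: +7 new -> 17 infected
Step 4: +10 new -> 27 infected
Step 5: +8 new -> 35 infected
Step 6: +7 new -> 42 infected
Step 7: +4 new -> 46 infected
Step 8: +2 new -> 48 infected
Step 9: +1 new -> 49 infected
Step 10: +0 new -> 49 infected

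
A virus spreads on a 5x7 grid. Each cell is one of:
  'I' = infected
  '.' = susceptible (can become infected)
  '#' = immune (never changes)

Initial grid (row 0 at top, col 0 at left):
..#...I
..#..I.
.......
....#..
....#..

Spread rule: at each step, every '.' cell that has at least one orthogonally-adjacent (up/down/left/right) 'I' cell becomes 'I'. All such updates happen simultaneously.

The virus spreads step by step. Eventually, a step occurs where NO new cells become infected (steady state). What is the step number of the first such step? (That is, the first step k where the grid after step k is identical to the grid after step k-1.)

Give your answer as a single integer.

Step 0 (initial): 2 infected
Step 1: +4 new -> 6 infected
Step 2: +5 new -> 11 infected
Step 3: +4 new -> 15 infected
Step 4: +3 new -> 18 infected
Step 5: +3 new -> 21 infected
Step 6: +4 new -> 25 infected
Step 7: +4 new -> 29 infected
Step 8: +2 new -> 31 infected
Step 9: +0 new -> 31 infected

Answer: 9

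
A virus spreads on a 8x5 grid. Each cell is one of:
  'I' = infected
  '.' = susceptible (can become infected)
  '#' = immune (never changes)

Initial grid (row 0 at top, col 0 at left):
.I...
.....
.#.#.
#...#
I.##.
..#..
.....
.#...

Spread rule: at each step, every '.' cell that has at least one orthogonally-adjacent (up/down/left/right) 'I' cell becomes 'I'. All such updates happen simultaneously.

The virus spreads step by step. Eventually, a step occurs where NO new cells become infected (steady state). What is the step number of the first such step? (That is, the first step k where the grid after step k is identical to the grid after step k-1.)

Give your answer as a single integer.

Step 0 (initial): 2 infected
Step 1: +5 new -> 7 infected
Step 2: +6 new -> 13 infected
Step 3: +7 new -> 20 infected
Step 4: +3 new -> 23 infected
Step 5: +3 new -> 26 infected
Step 6: +3 new -> 29 infected
Step 7: +2 new -> 31 infected
Step 8: +1 new -> 32 infected
Step 9: +0 new -> 32 infected

Answer: 9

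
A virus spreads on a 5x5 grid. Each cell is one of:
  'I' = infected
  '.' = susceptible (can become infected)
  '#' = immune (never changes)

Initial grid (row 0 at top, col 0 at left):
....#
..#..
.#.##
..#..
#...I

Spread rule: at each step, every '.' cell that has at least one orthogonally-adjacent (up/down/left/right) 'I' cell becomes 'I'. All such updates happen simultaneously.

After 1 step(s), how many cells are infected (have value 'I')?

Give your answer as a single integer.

Answer: 3

Derivation:
Step 0 (initial): 1 infected
Step 1: +2 new -> 3 infected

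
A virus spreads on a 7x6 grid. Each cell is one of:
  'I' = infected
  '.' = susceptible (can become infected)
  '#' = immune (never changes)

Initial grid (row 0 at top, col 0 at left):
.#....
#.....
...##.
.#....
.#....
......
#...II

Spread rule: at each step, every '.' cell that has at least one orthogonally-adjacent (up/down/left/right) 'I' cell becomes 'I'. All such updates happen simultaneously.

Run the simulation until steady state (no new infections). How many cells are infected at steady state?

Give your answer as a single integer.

Answer: 34

Derivation:
Step 0 (initial): 2 infected
Step 1: +3 new -> 5 infected
Step 2: +4 new -> 9 infected
Step 3: +5 new -> 14 infected
Step 4: +4 new -> 18 infected
Step 5: +3 new -> 21 infected
Step 6: +4 new -> 25 infected
Step 7: +5 new -> 30 infected
Step 8: +4 new -> 34 infected
Step 9: +0 new -> 34 infected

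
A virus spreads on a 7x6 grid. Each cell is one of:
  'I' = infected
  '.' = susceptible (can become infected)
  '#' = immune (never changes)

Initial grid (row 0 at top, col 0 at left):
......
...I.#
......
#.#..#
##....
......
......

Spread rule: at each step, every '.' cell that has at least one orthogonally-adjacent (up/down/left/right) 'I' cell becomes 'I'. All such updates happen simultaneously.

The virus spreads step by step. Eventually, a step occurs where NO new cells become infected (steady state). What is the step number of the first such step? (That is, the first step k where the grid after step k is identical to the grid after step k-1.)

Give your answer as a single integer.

Step 0 (initial): 1 infected
Step 1: +4 new -> 5 infected
Step 2: +6 new -> 11 infected
Step 3: +7 new -> 18 infected
Step 4: +6 new -> 24 infected
Step 5: +4 new -> 28 infected
Step 6: +4 new -> 32 infected
Step 7: +3 new -> 35 infected
Step 8: +1 new -> 36 infected
Step 9: +0 new -> 36 infected

Answer: 9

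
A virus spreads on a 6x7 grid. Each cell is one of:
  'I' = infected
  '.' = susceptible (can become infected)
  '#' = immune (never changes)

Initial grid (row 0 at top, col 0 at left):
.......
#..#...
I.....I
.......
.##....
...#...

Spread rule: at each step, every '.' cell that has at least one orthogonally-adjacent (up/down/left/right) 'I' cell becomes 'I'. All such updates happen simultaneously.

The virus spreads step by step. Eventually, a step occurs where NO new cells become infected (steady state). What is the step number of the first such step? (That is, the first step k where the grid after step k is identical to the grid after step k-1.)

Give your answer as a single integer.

Step 0 (initial): 2 infected
Step 1: +5 new -> 7 infected
Step 2: +9 new -> 16 infected
Step 3: +10 new -> 26 infected
Step 4: +7 new -> 33 infected
Step 5: +4 new -> 37 infected
Step 6: +0 new -> 37 infected

Answer: 6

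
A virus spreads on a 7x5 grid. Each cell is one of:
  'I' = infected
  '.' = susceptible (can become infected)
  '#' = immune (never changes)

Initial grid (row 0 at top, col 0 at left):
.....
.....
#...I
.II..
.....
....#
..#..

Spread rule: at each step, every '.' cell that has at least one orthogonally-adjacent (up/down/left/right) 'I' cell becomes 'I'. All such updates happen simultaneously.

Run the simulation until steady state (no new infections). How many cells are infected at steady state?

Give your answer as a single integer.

Answer: 32

Derivation:
Step 0 (initial): 3 infected
Step 1: +9 new -> 12 infected
Step 2: +9 new -> 21 infected
Step 3: +7 new -> 28 infected
Step 4: +3 new -> 31 infected
Step 5: +1 new -> 32 infected
Step 6: +0 new -> 32 infected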